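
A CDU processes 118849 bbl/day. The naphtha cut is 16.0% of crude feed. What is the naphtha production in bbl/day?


Crude throughput = 118849 bbl/day
Fraction yield = 16.0%
yield = throughput * fraction / 100
yield = 118849 * 16.0 / 100 = 19015.84

19015.84 bbl/day


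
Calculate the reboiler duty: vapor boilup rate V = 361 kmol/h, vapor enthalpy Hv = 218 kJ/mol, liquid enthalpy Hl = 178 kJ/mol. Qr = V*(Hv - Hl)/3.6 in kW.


Qr = 361 * (218 - 178) / 3.6 = 361 * 40 / 3.6 = 4011

4011 kW


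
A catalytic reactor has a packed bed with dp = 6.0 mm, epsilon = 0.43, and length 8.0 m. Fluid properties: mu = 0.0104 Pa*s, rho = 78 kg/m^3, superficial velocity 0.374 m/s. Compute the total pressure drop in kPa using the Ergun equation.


dp = 6.0 mm = 0.006 m
Viscous term = 150*0.0104*0.374*(1-0.43)^2 / (0.006^2*0.43^3) = 66227.5
Inertial term = 1.75*78*0.374^2*(1-0.43) / (0.006*0.43^3) = 22813.6
dP/L = 66227.5 + 22813.6 = 89041.1 Pa/m
dP = 89041.1 * 8.0 / 1000 = 712.3 kPa

712.3 kPa


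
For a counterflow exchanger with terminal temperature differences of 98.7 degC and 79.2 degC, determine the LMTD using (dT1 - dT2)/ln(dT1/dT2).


LMTD = (dT1 - dT2) / ln(dT1/dT2)
= (98.7 - 79.2) / ln(98.7 / 79.2) = 19.5 / 0.220109 = 88.59

88.59 degC


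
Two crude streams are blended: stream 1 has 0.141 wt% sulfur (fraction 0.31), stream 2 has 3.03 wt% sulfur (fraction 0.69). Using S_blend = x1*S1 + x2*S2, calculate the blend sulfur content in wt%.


Linear sulfur blending: S_blend = x1*S1 + x2*S2
Contribution 1: 0.31 * 0.141 = 0.04371 wt%
Contribution 2: 0.69 * 3.03 = 2.0907 wt%
S_blend = 0.04371 + 2.0907 = 2.13441

2.13441 wt%


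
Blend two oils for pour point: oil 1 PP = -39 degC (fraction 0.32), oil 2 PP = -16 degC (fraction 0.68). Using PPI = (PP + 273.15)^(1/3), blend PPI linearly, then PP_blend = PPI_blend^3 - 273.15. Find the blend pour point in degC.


PPI_1 = (-39 + 273.15)^(1/3) = 6.163557
PPI_2 = (-16 + 273.15)^(1/3) = 6.359098
PPI_blend = 0.32 * 6.163557 + 0.68 * 6.359098 = 6.296525
PP_blend = 6.296525^3 - 273.15 = 249.6335 - 273.15 = -23.52

-23.52 degC


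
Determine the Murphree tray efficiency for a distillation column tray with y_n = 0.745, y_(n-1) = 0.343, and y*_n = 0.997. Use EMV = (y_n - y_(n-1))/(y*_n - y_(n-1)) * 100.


Murphree vapor efficiency: EMV = (y_n - y_(n-1)) / (y*_n - y_(n-1)) * 100
EMV = (0.745 - 0.343) / (0.997 - 0.343) * 100 = 0.402 / 0.654 * 100 = 61.47

61.47 %


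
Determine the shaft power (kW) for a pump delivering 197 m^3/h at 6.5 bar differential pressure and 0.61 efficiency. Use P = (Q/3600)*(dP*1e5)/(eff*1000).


Q = 197 / 3600 = 0.0547222 m^3/s
P = 0.0547222 * (6.5 * 1e5) / 0.61 / 1000 = 58.31

58.31 kW


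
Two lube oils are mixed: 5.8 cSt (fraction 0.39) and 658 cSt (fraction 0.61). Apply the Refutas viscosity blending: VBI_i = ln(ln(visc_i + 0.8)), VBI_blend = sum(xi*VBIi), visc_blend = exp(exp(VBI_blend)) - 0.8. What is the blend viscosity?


Refutas method: VBN_i = 14.534*ln(ln(visc_i + 0.8)) + 10.975, blended linearly by mass fraction; since VBN is linear in VBI_i = ln(ln(visc_i + 0.8)) and the fractions sum to 1, blend VBI directly: visc = exp(exp(VBI_blend)) - 0.8
VBI_1 = ln(ln(5.8 + 0.8)) = 0.635025
VBI_2 = ln(ln(658 + 0.8)) = 1.87033
VBI_blend = 0.39 * 0.635025 + 0.61 * 1.87033 = 1.38856
visc_blend = exp(exp(1.38856)) - 0.8 = 54.30

54.30 cSt


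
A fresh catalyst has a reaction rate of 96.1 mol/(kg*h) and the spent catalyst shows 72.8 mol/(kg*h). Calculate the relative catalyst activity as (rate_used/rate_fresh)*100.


Activity (%) = (rate_used / rate_fresh) * 100
rate_used = 72.8, rate_fresh = 96.1
= (72.8 / 96.1) * 100
= 0.7575 * 100 = 75.75

75.75 %


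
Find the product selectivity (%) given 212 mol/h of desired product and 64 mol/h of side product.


Selectivity = desired / (desired + undesired) * 100
Total products = 212 + 64 = 276 mol/h
S = 212 / 276 * 100
= 0.7681 * 100
= 76.81 %

76.81 %


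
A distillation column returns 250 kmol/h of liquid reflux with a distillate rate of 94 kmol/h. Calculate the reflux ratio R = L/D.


Reflux ratio definition: R = L / D (liquid returned / distillate withdrawn)
L = 250 kmol/h, D = 94 kmol/h
R = 250 / 94 = 2.660

2.660


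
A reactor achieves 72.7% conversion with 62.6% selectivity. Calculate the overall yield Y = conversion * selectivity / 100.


Overall yield = conversion (%) * selectivity (%) / 100
Conversion = 72.7%, Selectivity = 62.6%
Y = 72.7 * 62.6 / 100
= 45.5102 %

45.5102 %


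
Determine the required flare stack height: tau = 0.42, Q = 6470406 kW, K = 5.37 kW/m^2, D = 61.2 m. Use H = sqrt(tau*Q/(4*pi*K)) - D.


tau*Q/(4*pi*K) = 0.42 * 6470406 / (4 * pi * 5.37) = 40271.4
sqrt(40271.4) = 200.677
H = 200.677 - 61.2 = 139.5

139.5 m


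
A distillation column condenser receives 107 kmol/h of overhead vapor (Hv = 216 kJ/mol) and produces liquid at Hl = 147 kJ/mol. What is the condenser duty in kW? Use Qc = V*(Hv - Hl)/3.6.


Qc = 107 * (216 - 147) / 3.6 = 107 * 69 / 3.6 = 2051

2051 kW


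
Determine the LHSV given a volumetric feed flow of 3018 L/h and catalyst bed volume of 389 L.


LHSV = volumetric feed rate / catalyst volume
= 3018 L/h / 389 L
= 7.758 h^-1

7.758 h^-1


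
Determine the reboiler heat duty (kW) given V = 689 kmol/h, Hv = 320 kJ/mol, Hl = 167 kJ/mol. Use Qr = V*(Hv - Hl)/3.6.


Qr = 689 * (320 - 167) / 3.6 = 689 * 153 / 3.6 = 29280

29280 kW


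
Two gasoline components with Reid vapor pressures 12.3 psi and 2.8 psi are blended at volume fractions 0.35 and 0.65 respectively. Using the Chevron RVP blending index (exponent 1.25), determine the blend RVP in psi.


Chevron index: RVP_blend = (sum xi*RVPi^1.25)^(1/1.25)
RVP^1.25 terms: 0.35 * 12.3^1.25 + 0.65 * 2.8^1.25 = 10.4164
RVP_blend = 10.4164^(1/1.25) = 6.519

6.519 psi


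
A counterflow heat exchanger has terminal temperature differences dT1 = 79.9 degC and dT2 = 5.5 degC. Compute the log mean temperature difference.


LMTD = (dT1 - dT2) / ln(dT1/dT2)
= (79.9 - 5.5) / ln(79.9 / 5.5) = 74.4 / 2.67603 = 27.80

27.80 degC


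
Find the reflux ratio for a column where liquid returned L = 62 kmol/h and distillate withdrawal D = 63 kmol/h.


Reflux ratio definition: R = L / D (liquid returned / distillate withdrawn)
L = 62 kmol/h, D = 63 kmol/h
R = 62 / 63 = 0.9841

0.9841


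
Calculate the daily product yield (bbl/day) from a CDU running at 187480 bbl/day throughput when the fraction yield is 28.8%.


Crude throughput = 187480 bbl/day
Fraction yield = 28.8%
yield = throughput * fraction / 100
yield = 187480 * 28.8 / 100 = 53994.24

53994.24 bbl/day


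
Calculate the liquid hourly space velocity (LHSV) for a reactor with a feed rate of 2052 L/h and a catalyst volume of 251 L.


LHSV = volumetric feed rate / catalyst volume
= 2052 L/h / 251 L
= 8.175 h^-1

8.175 h^-1


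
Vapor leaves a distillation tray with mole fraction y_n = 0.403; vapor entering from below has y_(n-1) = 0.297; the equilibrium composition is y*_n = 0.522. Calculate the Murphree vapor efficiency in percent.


Murphree vapor efficiency: EMV = (y_n - y_(n-1)) / (y*_n - y_(n-1)) * 100
EMV = (0.403 - 0.297) / (0.522 - 0.297) * 100 = 0.106 / 0.225 * 100 = 47.11

47.11 %


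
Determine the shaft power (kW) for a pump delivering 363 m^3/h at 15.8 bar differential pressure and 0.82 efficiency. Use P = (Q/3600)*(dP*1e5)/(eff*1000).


Q = 363 / 3600 = 0.100833 m^3/s
P = 0.100833 * (15.8 * 1e5) / 0.82 / 1000 = 194.3

194.3 kW


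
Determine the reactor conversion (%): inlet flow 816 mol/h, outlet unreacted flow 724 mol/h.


X = (F_in - F_out) / F_in * 100
Moles reacted = 816 - 724 = 92
X = 92 / 816 * 100
= 0.1127 * 100
= 11.27 %

11.27 %


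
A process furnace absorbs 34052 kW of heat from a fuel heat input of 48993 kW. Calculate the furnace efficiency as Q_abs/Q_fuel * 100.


Furnace efficiency = Q_absorbed / Q_fuel * 100
= 34052 / 48993 * 100 = 69.50

69.50 %


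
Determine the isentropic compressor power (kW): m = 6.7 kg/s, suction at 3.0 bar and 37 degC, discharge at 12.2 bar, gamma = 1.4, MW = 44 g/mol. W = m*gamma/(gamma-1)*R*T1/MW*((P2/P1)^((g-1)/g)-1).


Isentropic work: W = m*(gamma/(gamma-1))*(R*T1/MW)*((P2/P1)^((gamma-1)/gamma) - 1)
T1 = 37 + 273.15 = 310.15 K
Pressure ratio = 12.2 / 3.0 = 4.06667
Exponent = (1.4 - 1)/1.4 = 0.285714
(P2/P1)^exp - 1 = 4.06667^0.285714 - 1 = 0.493028
W = 6.7 * 1.4 / 0.4 * 8.314 * 310.15 / 44 * 0.493028 = 677.6

677.6 kW


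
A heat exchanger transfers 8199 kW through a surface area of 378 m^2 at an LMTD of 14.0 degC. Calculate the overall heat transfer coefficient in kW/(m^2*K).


From Q = U*A*LMTD, U = Q / (A * LMTD)
U = 8199 / (378 * 14.0) = 8199 / 5292 = 1.549

1.549 kW/(m^2*K)


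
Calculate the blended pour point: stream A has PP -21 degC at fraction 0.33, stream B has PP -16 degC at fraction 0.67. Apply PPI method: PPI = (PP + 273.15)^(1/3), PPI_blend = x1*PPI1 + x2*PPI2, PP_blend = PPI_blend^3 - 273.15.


PPI_1 = (-21 + 273.15)^(1/3) = 6.317613
PPI_2 = (-16 + 273.15)^(1/3) = 6.359098
PPI_blend = 0.33 * 6.317613 + 0.67 * 6.359098 = 6.345408
PP_blend = 6.345408^3 - 273.15 = 255.4928 - 273.15 = -17.66

-17.66 degC


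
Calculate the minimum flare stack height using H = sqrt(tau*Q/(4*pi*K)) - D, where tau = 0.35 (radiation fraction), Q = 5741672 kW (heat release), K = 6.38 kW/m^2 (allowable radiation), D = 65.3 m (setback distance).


tau*Q/(4*pi*K) = 0.35 * 5741672 / (4 * pi * 6.38) = 25065.5
sqrt(25065.5) = 158.321
H = 158.321 - 65.3 = 93.02

93.02 m


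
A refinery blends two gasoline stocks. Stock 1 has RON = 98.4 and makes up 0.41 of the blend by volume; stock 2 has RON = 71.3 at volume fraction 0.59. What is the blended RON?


Linear blending: RON_blend = sum(vi * RONi)
Contribution 1: 0.41 * 98.4 = 40.344
Contribution 2: 0.59 * 71.3 = 42.067
RON_blend = 40.344 + 42.067 = 82.411

82.411


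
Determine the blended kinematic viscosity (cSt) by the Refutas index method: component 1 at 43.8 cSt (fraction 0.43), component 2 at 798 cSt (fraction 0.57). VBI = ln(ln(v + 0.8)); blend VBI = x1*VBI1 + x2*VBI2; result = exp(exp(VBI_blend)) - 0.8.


Refutas method: VBN_i = 14.534*ln(ln(visc_i + 0.8)) + 10.975, blended linearly by mass fraction; since VBN is linear in VBI_i = ln(ln(visc_i + 0.8)) and the fractions sum to 1, blend VBI directly: visc = exp(exp(VBI_blend)) - 0.8
VBI_1 = ln(ln(43.8 + 0.8)) = 1.3344
VBI_2 = ln(ln(798 + 0.8)) = 1.89958
VBI_blend = 0.43 * 1.3344 + 0.57 * 1.89958 = 1.65655
visc_blend = exp(exp(1.65655)) - 0.8 = 188.1

188.1 cSt


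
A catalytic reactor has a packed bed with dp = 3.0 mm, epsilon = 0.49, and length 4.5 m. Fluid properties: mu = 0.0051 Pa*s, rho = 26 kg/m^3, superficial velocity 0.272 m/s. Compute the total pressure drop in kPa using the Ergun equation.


dp = 3.0 mm = 0.003 m
Viscous term = 150*0.0051*0.272*(1-0.49)^2 / (0.003^2*0.49^3) = 51114
Inertial term = 1.75*26*0.272^2*(1-0.49) / (0.003*0.49^3) = 4864.18
dP/L = 51114 + 4864.18 = 55978.2 Pa/m
dP = 55978.2 * 4.5 / 1000 = 251.9 kPa

251.9 kPa


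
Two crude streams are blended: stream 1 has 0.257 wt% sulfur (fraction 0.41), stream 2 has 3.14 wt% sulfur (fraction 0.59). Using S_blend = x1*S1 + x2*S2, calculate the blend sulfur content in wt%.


Linear sulfur blending: S_blend = x1*S1 + x2*S2
Contribution 1: 0.41 * 0.257 = 0.10537 wt%
Contribution 2: 0.59 * 3.14 = 1.8526 wt%
S_blend = 0.10537 + 1.8526 = 1.95797

1.95797 wt%


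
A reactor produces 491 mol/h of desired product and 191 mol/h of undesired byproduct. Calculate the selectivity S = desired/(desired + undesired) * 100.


Selectivity = desired / (desired + undesired) * 100
Total products = 491 + 191 = 682 mol/h
S = 491 / 682 * 100
= 0.7199 * 100
= 71.99 %

71.99 %


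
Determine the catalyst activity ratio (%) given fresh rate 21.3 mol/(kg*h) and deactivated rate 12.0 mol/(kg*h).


Activity (%) = (rate_used / rate_fresh) * 100
rate_used = 12.0, rate_fresh = 21.3
= (12.0 / 21.3) * 100
= 0.5634 * 100 = 56.34

56.34 %


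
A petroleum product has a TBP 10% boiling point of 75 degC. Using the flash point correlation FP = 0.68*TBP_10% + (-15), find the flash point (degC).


FP = 0.68 * 75 + (-15) = 36

36 degC


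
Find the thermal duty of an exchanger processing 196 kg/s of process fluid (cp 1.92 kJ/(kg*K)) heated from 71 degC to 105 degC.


Q = m_dot * cp * delta_T
delta_T = 105 - 71 = 34 K
Q = 196 * 1.92 * 34
= 376.32 * 34
= 12794.88 kW

12794.88 kW


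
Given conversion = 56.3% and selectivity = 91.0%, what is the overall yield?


Overall yield = conversion (%) * selectivity (%) / 100
Conversion = 56.3%, Selectivity = 91.0%
Y = 56.3 * 91.0 / 100
= 51.233 %

51.233 %


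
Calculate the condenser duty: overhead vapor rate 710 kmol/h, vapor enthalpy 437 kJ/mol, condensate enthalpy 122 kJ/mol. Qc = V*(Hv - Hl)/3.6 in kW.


Qc = 710 * (437 - 122) / 3.6 = 710 * 315 / 3.6 = 62120

62120 kW


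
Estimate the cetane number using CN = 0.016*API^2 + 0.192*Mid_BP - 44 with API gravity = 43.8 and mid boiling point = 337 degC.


CN = 0.016 * 43.8^2 + 0.192 * 337 - 44
CN = 30.69504 + 64.704 - 44 = 51.39904

51.39904


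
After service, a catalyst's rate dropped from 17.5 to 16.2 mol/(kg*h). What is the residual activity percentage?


Activity (%) = (rate_used / rate_fresh) * 100
rate_used = 16.2, rate_fresh = 17.5
= (16.2 / 17.5) * 100
= 0.9257 * 100 = 92.57

92.57 %


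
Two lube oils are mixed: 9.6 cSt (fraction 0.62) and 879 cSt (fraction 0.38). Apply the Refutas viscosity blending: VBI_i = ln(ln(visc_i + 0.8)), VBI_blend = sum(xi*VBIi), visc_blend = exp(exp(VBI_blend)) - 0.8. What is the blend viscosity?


Refutas method: VBN_i = 14.534*ln(ln(visc_i + 0.8)) + 10.975, blended linearly by mass fraction; since VBN is linear in VBI_i = ln(ln(visc_i + 0.8)) and the fractions sum to 1, blend VBI directly: visc = exp(exp(VBI_blend)) - 0.8
VBI_1 = ln(ln(9.6 + 0.8)) = 0.850922
VBI_2 = ln(ln(879 + 0.8)) = 1.91393
VBI_blend = 0.62 * 0.850922 + 0.38 * 1.91393 = 1.25487
visc_blend = exp(exp(1.25487)) - 0.8 = 32.56

32.56 cSt


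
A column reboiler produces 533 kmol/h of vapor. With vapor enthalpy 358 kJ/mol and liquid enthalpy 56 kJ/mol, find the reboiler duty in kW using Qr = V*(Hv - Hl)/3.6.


Qr = 533 * (358 - 56) / 3.6 = 533 * 302 / 3.6 = 44710

44710 kW


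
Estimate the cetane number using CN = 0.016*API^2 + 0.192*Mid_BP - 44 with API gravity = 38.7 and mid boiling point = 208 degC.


CN = 0.016 * 38.7^2 + 0.192 * 208 - 44
CN = 23.96304 + 39.936 - 44 = 19.89904

19.89904


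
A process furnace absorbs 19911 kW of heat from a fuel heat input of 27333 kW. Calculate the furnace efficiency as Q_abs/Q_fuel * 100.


Furnace efficiency = Q_absorbed / Q_fuel * 100
= 19911 / 27333 * 100 = 72.85

72.85 %


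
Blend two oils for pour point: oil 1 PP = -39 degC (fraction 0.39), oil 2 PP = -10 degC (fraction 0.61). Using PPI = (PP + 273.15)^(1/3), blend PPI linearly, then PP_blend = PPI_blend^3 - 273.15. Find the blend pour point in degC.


PPI_1 = (-39 + 273.15)^(1/3) = 6.163557
PPI_2 = (-10 + 273.15)^(1/3) = 6.408176
PPI_blend = 0.39 * 6.163557 + 0.61 * 6.408176 = 6.312775
PP_blend = 6.312775^3 - 273.15 = 251.5712 - 273.15 = -21.58

-21.58 degC


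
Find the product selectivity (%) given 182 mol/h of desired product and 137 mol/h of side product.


Selectivity = desired / (desired + undesired) * 100
Total products = 182 + 137 = 319 mol/h
S = 182 / 319 * 100
= 0.5705 * 100
= 57.05 %

57.05 %


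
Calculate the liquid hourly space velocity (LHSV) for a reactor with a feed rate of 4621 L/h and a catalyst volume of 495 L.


LHSV = volumetric feed rate / catalyst volume
= 4621 L/h / 495 L
= 9.335 h^-1

9.335 h^-1


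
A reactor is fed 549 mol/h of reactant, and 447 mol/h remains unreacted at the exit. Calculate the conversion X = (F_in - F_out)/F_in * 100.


X = (F_in - F_out) / F_in * 100
Moles reacted = 549 - 447 = 102
X = 102 / 549 * 100
= 0.1858 * 100
= 18.58 %

18.58 %


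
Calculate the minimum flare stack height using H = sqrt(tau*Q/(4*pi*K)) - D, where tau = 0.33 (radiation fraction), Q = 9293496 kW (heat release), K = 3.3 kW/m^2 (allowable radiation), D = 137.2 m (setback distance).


tau*Q/(4*pi*K) = 0.33 * 9293496 / (4 * pi * 3.3) = 73955.3
sqrt(73955.3) = 271.947
H = 271.947 - 137.2 = 134.7

134.7 m


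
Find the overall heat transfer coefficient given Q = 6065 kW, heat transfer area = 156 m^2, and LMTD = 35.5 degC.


From Q = U*A*LMTD, U = Q / (A * LMTD)
U = 6065 / (156 * 35.5) = 6065 / 5538 = 1.095

1.095 kW/(m^2*K)


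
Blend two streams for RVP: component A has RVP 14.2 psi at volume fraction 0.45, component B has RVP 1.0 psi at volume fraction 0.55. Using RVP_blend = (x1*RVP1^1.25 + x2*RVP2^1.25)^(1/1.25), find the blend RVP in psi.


Chevron index: RVP_blend = (sum xi*RVPi^1.25)^(1/1.25)
RVP^1.25 terms: 0.45 * 14.2^1.25 + 0.55 * 1.0^1.25 = 12.9543
RVP_blend = 12.9543^(1/1.25) = 7.761

7.761 psi


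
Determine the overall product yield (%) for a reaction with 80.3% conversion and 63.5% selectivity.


Overall yield = conversion (%) * selectivity (%) / 100
Conversion = 80.3%, Selectivity = 63.5%
Y = 80.3 * 63.5 / 100
= 50.9905 %

50.9905 %


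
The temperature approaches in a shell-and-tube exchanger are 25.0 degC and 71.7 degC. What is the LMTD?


LMTD = (dT1 - dT2) / ln(dT1/dT2)
= (25.0 - 71.7) / ln(25.0 / 71.7) = -46.7 / -1.05361 = 44.32

44.32 degC


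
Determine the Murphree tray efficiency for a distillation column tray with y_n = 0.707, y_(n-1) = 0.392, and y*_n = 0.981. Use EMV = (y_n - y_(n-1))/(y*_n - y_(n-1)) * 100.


Murphree vapor efficiency: EMV = (y_n - y_(n-1)) / (y*_n - y_(n-1)) * 100
EMV = (0.707 - 0.392) / (0.981 - 0.392) * 100 = 0.315 / 0.589 * 100 = 53.48

53.48 %


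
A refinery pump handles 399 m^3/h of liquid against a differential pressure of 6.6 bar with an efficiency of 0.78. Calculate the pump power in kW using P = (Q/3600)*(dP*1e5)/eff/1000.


Q = 399 / 3600 = 0.110833 m^3/s
P = 0.110833 * (6.6 * 1e5) / 0.78 / 1000 = 93.78

93.78 kW


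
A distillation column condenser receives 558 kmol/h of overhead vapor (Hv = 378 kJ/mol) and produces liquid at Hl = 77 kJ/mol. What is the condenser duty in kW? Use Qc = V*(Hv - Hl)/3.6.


Qc = 558 * (378 - 77) / 3.6 = 558 * 301 / 3.6 = 46660

46660 kW


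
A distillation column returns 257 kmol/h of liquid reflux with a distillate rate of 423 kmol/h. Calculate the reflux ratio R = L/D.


Reflux ratio definition: R = L / D (liquid returned / distillate withdrawn)
L = 257 kmol/h, D = 423 kmol/h
R = 257 / 423 = 0.6076

0.6076


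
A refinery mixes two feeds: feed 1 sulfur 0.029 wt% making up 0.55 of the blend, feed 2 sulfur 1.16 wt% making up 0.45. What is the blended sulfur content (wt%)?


Linear sulfur blending: S_blend = x1*S1 + x2*S2
Contribution 1: 0.55 * 0.029 = 0.01595 wt%
Contribution 2: 0.45 * 1.16 = 0.522 wt%
S_blend = 0.01595 + 0.522 = 0.53795

0.53795 wt%


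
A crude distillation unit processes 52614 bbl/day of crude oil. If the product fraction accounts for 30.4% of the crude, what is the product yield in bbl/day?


Crude throughput = 52614 bbl/day
Fraction yield = 30.4%
yield = throughput * fraction / 100
yield = 52614 * 30.4 / 100 = 15994.656

15994.656 bbl/day


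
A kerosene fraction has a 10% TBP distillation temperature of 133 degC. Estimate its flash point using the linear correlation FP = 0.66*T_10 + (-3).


FP = 0.66 * 133 + (-3) = 84.78

84.78 degC


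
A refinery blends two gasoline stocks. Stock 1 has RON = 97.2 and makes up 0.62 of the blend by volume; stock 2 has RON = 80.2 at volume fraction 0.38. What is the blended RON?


Linear blending: RON_blend = sum(vi * RONi)
Contribution 1: 0.62 * 97.2 = 60.264
Contribution 2: 0.38 * 80.2 = 30.476
RON_blend = 60.264 + 30.476 = 90.74

90.74


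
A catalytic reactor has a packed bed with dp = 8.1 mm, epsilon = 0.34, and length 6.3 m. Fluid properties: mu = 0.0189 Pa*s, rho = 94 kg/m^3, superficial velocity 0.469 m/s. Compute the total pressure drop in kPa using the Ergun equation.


dp = 8.1 mm = 0.0081 m
Viscous term = 150*0.0189*0.469*(1-0.34)^2 / (0.0081^2*0.34^3) = 224599
Inertial term = 1.75*94*0.469^2*(1-0.34) / (0.0081*0.34^3) = 75012.5
dP/L = 224599 + 75012.5 = 299612 Pa/m
dP = 299612 * 6.3 / 1000 = 1888 kPa

1888 kPa


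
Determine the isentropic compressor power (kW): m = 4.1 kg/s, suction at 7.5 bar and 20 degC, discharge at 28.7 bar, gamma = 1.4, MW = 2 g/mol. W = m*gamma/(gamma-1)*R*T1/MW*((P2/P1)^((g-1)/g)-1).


Isentropic work: W = m*(gamma/(gamma-1))*(R*T1/MW)*((P2/P1)^((gamma-1)/gamma) - 1)
T1 = 20 + 273.15 = 293.15 K
Pressure ratio = 28.7 / 7.5 = 3.82667
Exponent = (1.4 - 1)/1.4 = 0.285714
(P2/P1)^exp - 1 = 3.82667^0.285714 - 1 = 0.467304
W = 4.1 * 1.4 / 0.4 * 8.314 * 293.15 / 2 * 0.467304 = 8172

8172 kW


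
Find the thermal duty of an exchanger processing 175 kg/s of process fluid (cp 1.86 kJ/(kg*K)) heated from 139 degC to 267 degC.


Q = m_dot * cp * delta_T
delta_T = 267 - 139 = 128 K
Q = 175 * 1.86 * 128
= 325.5 * 128
= 41664 kW

41664 kW


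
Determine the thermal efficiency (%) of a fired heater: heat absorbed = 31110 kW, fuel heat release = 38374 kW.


Furnace efficiency = Q_absorbed / Q_fuel * 100
= 31110 / 38374 * 100 = 81.07

81.07 %


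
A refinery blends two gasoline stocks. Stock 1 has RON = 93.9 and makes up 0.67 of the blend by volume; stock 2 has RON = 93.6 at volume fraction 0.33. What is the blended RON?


Linear blending: RON_blend = sum(vi * RONi)
Contribution 1: 0.67 * 93.9 = 62.913
Contribution 2: 0.33 * 93.6 = 30.888
RON_blend = 62.913 + 30.888 = 93.801

93.801


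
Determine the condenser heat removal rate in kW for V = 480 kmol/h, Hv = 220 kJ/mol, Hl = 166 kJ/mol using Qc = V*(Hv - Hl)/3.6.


Qc = 480 * (220 - 166) / 3.6 = 480 * 54 / 3.6 = 7200

7200 kW


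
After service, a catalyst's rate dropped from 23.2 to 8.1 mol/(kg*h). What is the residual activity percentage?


Activity (%) = (rate_used / rate_fresh) * 100
rate_used = 8.1, rate_fresh = 23.2
= (8.1 / 23.2) * 100
= 0.3491 * 100 = 34.91

34.91 %


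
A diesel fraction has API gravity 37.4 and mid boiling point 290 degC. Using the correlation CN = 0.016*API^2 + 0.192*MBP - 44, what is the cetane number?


CN = 0.016 * 37.4^2 + 0.192 * 290 - 44
CN = 22.38016 + 55.68 - 44 = 34.06016

34.06016


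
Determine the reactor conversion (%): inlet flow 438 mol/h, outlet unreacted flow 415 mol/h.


X = (F_in - F_out) / F_in * 100
Moles reacted = 438 - 415 = 23
X = 23 / 438 * 100
= 0.05251 * 100
= 5.251 %

5.251 %


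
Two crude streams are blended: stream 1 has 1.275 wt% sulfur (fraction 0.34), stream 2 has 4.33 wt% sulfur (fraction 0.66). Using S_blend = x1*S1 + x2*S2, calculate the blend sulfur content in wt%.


Linear sulfur blending: S_blend = x1*S1 + x2*S2
Contribution 1: 0.34 * 1.275 = 0.4335 wt%
Contribution 2: 0.66 * 4.33 = 2.8578 wt%
S_blend = 0.4335 + 2.8578 = 3.2913

3.2913 wt%


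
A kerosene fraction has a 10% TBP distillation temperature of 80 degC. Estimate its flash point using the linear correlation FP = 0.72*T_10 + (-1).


FP = 0.72 * 80 + (-1) = 56.6

56.6 degC


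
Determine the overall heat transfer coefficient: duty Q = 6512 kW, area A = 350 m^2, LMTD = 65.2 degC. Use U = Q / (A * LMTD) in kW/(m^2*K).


From Q = U*A*LMTD, U = Q / (A * LMTD)
U = 6512 / (350 * 65.2) = 6512 / 22820 = 0.2854

0.2854 kW/(m^2*K)


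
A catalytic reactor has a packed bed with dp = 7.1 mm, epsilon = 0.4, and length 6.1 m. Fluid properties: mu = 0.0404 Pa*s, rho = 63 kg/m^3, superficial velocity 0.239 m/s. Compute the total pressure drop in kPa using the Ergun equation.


dp = 7.1 mm = 0.0071 m
Viscous term = 150*0.0404*0.239*(1-0.4)^2 / (0.0071^2*0.4^3) = 161613
Inertial term = 1.75*63*0.239^2*(1-0.4) / (0.0071*0.4^3) = 8315.48
dP/L = 161613 + 8315.48 = 169928 Pa/m
dP = 169928 * 6.1 / 1000 = 1037 kPa

1037 kPa


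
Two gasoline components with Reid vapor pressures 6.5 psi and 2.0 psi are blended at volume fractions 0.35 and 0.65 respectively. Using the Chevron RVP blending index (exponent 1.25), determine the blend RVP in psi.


Chevron index: RVP_blend = (sum xi*RVPi^1.25)^(1/1.25)
RVP^1.25 terms: 0.35 * 6.5^1.25 + 0.65 * 2.0^1.25 = 5.1785
RVP_blend = 5.1785^(1/1.25) = 3.727

3.727 psi


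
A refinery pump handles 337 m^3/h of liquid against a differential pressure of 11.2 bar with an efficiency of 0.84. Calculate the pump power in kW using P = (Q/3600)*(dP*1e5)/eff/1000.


Q = 337 / 3600 = 0.0936111 m^3/s
P = 0.0936111 * (11.2 * 1e5) / 0.84 / 1000 = 124.8

124.8 kW


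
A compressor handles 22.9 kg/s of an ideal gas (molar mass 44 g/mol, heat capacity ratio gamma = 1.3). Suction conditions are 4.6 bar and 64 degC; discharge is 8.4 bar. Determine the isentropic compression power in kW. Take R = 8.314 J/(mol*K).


Isentropic work: W = m*(gamma/(gamma-1))*(R*T1/MW)*((P2/P1)^((gamma-1)/gamma) - 1)
T1 = 64 + 273.15 = 337.15 K
Pressure ratio = 8.4 / 4.6 = 1.82609
Exponent = (1.3 - 1)/1.3 = 0.230769
(P2/P1)^exp - 1 = 1.82609^0.230769 - 1 = 0.149083
W = 22.9 * 1.3 / 0.3 * 8.314 * 337.15 / 44 * 0.149083 = 942.5

942.5 kW


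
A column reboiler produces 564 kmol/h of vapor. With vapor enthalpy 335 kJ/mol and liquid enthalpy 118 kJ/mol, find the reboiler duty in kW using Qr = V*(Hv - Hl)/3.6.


Qr = 564 * (335 - 118) / 3.6 = 564 * 217 / 3.6 = 34000

34000 kW


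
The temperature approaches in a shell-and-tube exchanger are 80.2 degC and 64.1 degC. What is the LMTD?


LMTD = (dT1 - dT2) / ln(dT1/dT2)
= (80.2 - 64.1) / ln(80.2 / 64.1) = 16.1 / 0.224079 = 71.85

71.85 degC


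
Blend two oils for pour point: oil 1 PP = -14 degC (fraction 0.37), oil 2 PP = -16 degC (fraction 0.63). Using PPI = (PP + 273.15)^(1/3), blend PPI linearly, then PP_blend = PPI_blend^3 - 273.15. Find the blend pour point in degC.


PPI_1 = (-14 + 273.15)^(1/3) = 6.375541
PPI_2 = (-16 + 273.15)^(1/3) = 6.359098
PPI_blend = 0.37 * 6.375541 + 0.63 * 6.359098 = 6.365182
PP_blend = 6.365182^3 - 273.15 = 257.8888 - 273.15 = -15.26

-15.26 degC


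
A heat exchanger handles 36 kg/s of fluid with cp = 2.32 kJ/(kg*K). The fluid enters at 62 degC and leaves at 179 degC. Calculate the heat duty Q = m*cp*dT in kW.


Q = m_dot * cp * delta_T
delta_T = 179 - 62 = 117 K
Q = 36 * 2.32 * 117
= 83.52 * 117
= 9771.84 kW

9771.84 kW


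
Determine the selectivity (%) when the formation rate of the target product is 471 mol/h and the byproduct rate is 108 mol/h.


Selectivity = desired / (desired + undesired) * 100
Total products = 471 + 108 = 579 mol/h
S = 471 / 579 * 100
= 0.8135 * 100
= 81.35 %

81.35 %


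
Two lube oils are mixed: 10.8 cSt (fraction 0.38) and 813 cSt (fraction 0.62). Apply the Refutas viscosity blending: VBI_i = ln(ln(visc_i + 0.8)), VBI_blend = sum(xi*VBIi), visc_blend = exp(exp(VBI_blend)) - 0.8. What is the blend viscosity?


Refutas method: VBN_i = 14.534*ln(ln(visc_i + 0.8)) + 10.975, blended linearly by mass fraction; since VBN is linear in VBI_i = ln(ln(visc_i + 0.8)) and the fractions sum to 1, blend VBI directly: visc = exp(exp(VBI_blend)) - 0.8
VBI_1 = ln(ln(10.8 + 0.8)) = 0.896498
VBI_2 = ln(ln(813 + 0.8)) = 1.90236
VBI_blend = 0.38 * 0.896498 + 0.62 * 1.90236 = 1.52013
visc_blend = exp(exp(1.52013)) - 0.8 = 96.02

96.02 cSt


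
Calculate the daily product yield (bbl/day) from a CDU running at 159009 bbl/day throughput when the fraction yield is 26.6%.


Crude throughput = 159009 bbl/day
Fraction yield = 26.6%
yield = throughput * fraction / 100
yield = 159009 * 26.6 / 100 = 42296.394

42296.394 bbl/day


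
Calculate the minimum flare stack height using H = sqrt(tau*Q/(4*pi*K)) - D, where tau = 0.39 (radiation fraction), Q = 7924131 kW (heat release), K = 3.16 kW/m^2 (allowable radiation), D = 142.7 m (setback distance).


tau*Q/(4*pi*K) = 0.39 * 7924131 / (4 * pi * 3.16) = 77825
sqrt(77825) = 278.971
H = 278.971 - 142.7 = 136.3

136.3 m


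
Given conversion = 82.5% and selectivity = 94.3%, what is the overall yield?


Overall yield = conversion (%) * selectivity (%) / 100
Conversion = 82.5%, Selectivity = 94.3%
Y = 82.5 * 94.3 / 100
= 77.7975 %

77.7975 %


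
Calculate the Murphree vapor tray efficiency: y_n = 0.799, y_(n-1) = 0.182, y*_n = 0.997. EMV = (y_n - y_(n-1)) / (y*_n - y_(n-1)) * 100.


Murphree vapor efficiency: EMV = (y_n - y_(n-1)) / (y*_n - y_(n-1)) * 100
EMV = (0.799 - 0.182) / (0.997 - 0.182) * 100 = 0.617 / 0.815 * 100 = 75.71

75.71 %


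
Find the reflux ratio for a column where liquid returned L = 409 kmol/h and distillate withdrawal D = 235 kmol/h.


Reflux ratio definition: R = L / D (liquid returned / distillate withdrawn)
L = 409 kmol/h, D = 235 kmol/h
R = 409 / 235 = 1.740

1.740


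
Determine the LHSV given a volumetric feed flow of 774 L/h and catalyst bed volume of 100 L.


LHSV = volumetric feed rate / catalyst volume
= 774 L/h / 100 L
= 7.740 h^-1

7.740 h^-1


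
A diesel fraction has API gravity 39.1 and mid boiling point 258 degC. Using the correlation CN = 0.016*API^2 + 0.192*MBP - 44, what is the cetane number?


CN = 0.016 * 39.1^2 + 0.192 * 258 - 44
CN = 24.46096 + 49.536 - 44 = 29.99696

29.99696


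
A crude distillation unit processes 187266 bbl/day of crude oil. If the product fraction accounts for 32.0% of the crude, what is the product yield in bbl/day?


Crude throughput = 187266 bbl/day
Fraction yield = 32.0%
yield = throughput * fraction / 100
yield = 187266 * 32.0 / 100 = 59925.12

59925.12 bbl/day


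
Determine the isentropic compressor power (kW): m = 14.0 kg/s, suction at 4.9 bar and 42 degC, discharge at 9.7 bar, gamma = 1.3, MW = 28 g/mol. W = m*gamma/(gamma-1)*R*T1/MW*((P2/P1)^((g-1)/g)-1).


Isentropic work: W = m*(gamma/(gamma-1))*(R*T1/MW)*((P2/P1)^((gamma-1)/gamma) - 1)
T1 = 42 + 273.15 = 315.15 K
Pressure ratio = 9.7 / 4.9 = 1.97959
Exponent = (1.3 - 1)/1.3 = 0.230769
(P2/P1)^exp - 1 = 1.97959^0.230769 - 1 = 0.170686
W = 14.0 * 1.3 / 0.3 * 8.314 * 315.15 / 28 * 0.170686 = 969.0

969.0 kW


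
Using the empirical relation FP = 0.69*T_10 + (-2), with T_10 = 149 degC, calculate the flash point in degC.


FP = 0.69 * 149 + (-2) = 100.81

100.81 degC


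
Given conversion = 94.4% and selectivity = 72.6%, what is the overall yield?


Overall yield = conversion (%) * selectivity (%) / 100
Conversion = 94.4%, Selectivity = 72.6%
Y = 94.4 * 72.6 / 100
= 68.5344 %

68.5344 %


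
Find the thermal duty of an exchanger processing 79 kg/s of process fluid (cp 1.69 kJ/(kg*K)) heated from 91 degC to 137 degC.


Q = m_dot * cp * delta_T
delta_T = 137 - 91 = 46 K
Q = 79 * 1.69 * 46
= 133.51 * 46
= 6141.46 kW

6141.46 kW


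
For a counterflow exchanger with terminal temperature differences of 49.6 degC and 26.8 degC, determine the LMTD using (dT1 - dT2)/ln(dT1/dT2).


LMTD = (dT1 - dT2) / ln(dT1/dT2)
= (49.6 - 26.8) / ln(49.6 / 26.8) = 22.8 / 0.615589 = 37.04

37.04 degC


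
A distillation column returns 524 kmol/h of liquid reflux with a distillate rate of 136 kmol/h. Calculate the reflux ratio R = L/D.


Reflux ratio definition: R = L / D (liquid returned / distillate withdrawn)
L = 524 kmol/h, D = 136 kmol/h
R = 524 / 136 = 3.853

3.853


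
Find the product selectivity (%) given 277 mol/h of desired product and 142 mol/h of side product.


Selectivity = desired / (desired + undesired) * 100
Total products = 277 + 142 = 419 mol/h
S = 277 / 419 * 100
= 0.6611 * 100
= 66.11 %

66.11 %


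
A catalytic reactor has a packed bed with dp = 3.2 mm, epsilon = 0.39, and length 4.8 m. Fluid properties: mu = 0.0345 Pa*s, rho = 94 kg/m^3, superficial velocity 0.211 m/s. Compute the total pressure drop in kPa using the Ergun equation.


dp = 3.2 mm = 0.0032 m
Viscous term = 150*0.0345*0.211*(1-0.39)^2 / (0.0032^2*0.39^3) = 668896
Inertial term = 1.75*94*0.211^2*(1-0.39) / (0.0032*0.39^3) = 23535.1
dP/L = 668896 + 23535.1 = 692431 Pa/m
dP = 692431 * 4.8 / 1000 = 3324 kPa

3324 kPa


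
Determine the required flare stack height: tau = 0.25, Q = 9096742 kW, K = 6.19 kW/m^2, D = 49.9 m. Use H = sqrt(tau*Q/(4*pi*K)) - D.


tau*Q/(4*pi*K) = 0.25 * 9096742 / (4 * pi * 6.19) = 29236.5
sqrt(29236.5) = 170.987
H = 170.987 - 49.9 = 121.1

121.1 m


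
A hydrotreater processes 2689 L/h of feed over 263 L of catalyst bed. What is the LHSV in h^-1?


LHSV = volumetric feed rate / catalyst volume
= 2689 L/h / 263 L
= 10.22 h^-1

10.22 h^-1


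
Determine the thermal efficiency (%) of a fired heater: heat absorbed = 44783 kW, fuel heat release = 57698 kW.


Furnace efficiency = Q_absorbed / Q_fuel * 100
= 44783 / 57698 * 100 = 77.62

77.62 %


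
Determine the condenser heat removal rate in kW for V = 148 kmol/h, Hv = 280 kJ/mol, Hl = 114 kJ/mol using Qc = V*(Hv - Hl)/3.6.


Qc = 148 * (280 - 114) / 3.6 = 148 * 166 / 3.6 = 6824

6824 kW


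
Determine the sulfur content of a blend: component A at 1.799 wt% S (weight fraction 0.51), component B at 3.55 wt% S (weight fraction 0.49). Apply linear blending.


Linear sulfur blending: S_blend = x1*S1 + x2*S2
Contribution 1: 0.51 * 1.799 = 0.91749 wt%
Contribution 2: 0.49 * 3.55 = 1.7395 wt%
S_blend = 0.91749 + 1.7395 = 2.65699

2.65699 wt%


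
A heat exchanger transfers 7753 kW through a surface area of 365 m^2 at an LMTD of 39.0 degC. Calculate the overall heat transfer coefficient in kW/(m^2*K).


From Q = U*A*LMTD, U = Q / (A * LMTD)
U = 7753 / (365 * 39.0) = 7753 / 14235 = 0.5446

0.5446 kW/(m^2*K)


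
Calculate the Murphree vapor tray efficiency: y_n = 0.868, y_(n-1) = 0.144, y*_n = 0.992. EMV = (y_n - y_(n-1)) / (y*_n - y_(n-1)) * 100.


Murphree vapor efficiency: EMV = (y_n - y_(n-1)) / (y*_n - y_(n-1)) * 100
EMV = (0.868 - 0.144) / (0.992 - 0.144) * 100 = 0.724 / 0.848 * 100 = 85.38

85.38 %


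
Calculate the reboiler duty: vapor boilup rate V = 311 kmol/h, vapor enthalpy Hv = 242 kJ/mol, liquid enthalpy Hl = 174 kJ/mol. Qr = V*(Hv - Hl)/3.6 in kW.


Qr = 311 * (242 - 174) / 3.6 = 311 * 68 / 3.6 = 5874

5874 kW


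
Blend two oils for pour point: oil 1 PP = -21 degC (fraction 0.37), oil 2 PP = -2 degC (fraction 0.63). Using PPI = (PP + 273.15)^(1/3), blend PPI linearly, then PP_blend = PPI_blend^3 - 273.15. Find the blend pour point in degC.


PPI_1 = (-21 + 273.15)^(1/3) = 6.317613
PPI_2 = (-2 + 273.15)^(1/3) = 6.472467
PPI_blend = 0.37 * 6.317613 + 0.63 * 6.472467 = 6.415171
PP_blend = 6.415171^3 - 273.15 = 264.0126 - 273.15 = -9.14

-9.14 degC


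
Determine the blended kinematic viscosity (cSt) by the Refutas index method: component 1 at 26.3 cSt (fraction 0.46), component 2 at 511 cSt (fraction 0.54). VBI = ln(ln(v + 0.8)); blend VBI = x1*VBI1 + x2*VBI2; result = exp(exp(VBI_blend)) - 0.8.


Refutas method: VBN_i = 14.534*ln(ln(visc_i + 0.8)) + 10.975, blended linearly by mass fraction; since VBN is linear in VBI_i = ln(ln(visc_i + 0.8)) and the fractions sum to 1, blend VBI directly: visc = exp(exp(VBI_blend)) - 0.8
VBI_1 = ln(ln(26.3 + 0.8)) = 1.19378
VBI_2 = ln(ln(511 + 0.8)) = 1.83065
VBI_blend = 0.46 * 1.19378 + 0.54 * 1.83065 = 1.53769
visc_blend = exp(exp(1.53769)) - 0.8 = 104.2

104.2 cSt


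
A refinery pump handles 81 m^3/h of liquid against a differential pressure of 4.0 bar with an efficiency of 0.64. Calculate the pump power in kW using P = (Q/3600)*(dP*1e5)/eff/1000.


Q = 81 / 3600 = 0.0225 m^3/s
P = 0.0225 * (4.0 * 1e5) / 0.64 / 1000 = 14.06

14.06 kW


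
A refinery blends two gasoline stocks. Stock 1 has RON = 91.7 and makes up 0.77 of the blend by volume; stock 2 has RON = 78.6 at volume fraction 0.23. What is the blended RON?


Linear blending: RON_blend = sum(vi * RONi)
Contribution 1: 0.77 * 91.7 = 70.609
Contribution 2: 0.23 * 78.6 = 18.078
RON_blend = 70.609 + 18.078 = 88.687

88.687


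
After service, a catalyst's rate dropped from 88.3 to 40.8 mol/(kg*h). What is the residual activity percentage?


Activity (%) = (rate_used / rate_fresh) * 100
rate_used = 40.8, rate_fresh = 88.3
= (40.8 / 88.3) * 100
= 0.4621 * 100 = 46.21

46.21 %


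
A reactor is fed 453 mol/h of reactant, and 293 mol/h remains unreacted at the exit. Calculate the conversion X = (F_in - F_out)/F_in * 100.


X = (F_in - F_out) / F_in * 100
Moles reacted = 453 - 293 = 160
X = 160 / 453 * 100
= 0.3532 * 100
= 35.32 %

35.32 %


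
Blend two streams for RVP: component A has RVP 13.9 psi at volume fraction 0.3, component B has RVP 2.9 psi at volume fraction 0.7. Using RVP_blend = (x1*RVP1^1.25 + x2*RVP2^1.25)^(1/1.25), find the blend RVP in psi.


Chevron index: RVP_blend = (sum xi*RVPi^1.25)^(1/1.25)
RVP^1.25 terms: 0.3 * 13.9^1.25 + 0.7 * 2.9^1.25 = 10.7008
RVP_blend = 10.7008^(1/1.25) = 6.661

6.661 psi


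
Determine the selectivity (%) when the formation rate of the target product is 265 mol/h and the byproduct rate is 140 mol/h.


Selectivity = desired / (desired + undesired) * 100
Total products = 265 + 140 = 405 mol/h
S = 265 / 405 * 100
= 0.6543 * 100
= 65.43 %

65.43 %


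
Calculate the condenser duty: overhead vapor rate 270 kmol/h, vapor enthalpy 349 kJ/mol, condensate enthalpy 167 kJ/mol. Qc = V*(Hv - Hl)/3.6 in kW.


Qc = 270 * (349 - 167) / 3.6 = 270 * 182 / 3.6 = 13650

13650 kW


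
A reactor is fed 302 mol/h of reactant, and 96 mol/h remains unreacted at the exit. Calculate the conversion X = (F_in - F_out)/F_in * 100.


X = (F_in - F_out) / F_in * 100
Moles reacted = 302 - 96 = 206
X = 206 / 302 * 100
= 0.6821 * 100
= 68.21 %

68.21 %


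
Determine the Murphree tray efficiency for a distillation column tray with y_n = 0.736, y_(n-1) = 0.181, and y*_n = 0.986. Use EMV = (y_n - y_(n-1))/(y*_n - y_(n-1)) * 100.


Murphree vapor efficiency: EMV = (y_n - y_(n-1)) / (y*_n - y_(n-1)) * 100
EMV = (0.736 - 0.181) / (0.986 - 0.181) * 100 = 0.555 / 0.805 * 100 = 68.94

68.94 %


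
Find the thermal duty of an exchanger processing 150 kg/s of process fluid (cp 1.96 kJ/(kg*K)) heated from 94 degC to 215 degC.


Q = m_dot * cp * delta_T
delta_T = 215 - 94 = 121 K
Q = 150 * 1.96 * 121
= 294 * 121
= 35574 kW

35574 kW


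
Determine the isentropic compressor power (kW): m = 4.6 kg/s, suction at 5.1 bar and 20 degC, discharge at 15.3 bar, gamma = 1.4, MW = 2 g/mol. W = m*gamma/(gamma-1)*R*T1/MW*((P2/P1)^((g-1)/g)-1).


Isentropic work: W = m*(gamma/(gamma-1))*(R*T1/MW)*((P2/P1)^((gamma-1)/gamma) - 1)
T1 = 20 + 273.15 = 293.15 K
Pressure ratio = 15.3 / 5.1 = 3
Exponent = (1.4 - 1)/1.4 = 0.285714
(P2/P1)^exp - 1 = 3^0.285714 - 1 = 0.368738
W = 4.6 * 1.4 / 0.4 * 8.314 * 293.15 / 2 * 0.368738 = 7235

7235 kW


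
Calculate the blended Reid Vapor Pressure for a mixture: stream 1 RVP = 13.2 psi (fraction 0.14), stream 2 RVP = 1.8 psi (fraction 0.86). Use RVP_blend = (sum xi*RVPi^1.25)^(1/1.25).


Chevron index: RVP_blend = (sum xi*RVPi^1.25)^(1/1.25)
RVP^1.25 terms: 0.14 * 13.2^1.25 + 0.86 * 1.8^1.25 = 5.31549
RVP_blend = 5.31549^(1/1.25) = 3.806

3.806 psi


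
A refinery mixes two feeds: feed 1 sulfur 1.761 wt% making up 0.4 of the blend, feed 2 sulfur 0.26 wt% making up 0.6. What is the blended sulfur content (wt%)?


Linear sulfur blending: S_blend = x1*S1 + x2*S2
Contribution 1: 0.4 * 1.761 = 0.7044 wt%
Contribution 2: 0.6 * 0.26 = 0.156 wt%
S_blend = 0.7044 + 0.156 = 0.8604

0.8604 wt%


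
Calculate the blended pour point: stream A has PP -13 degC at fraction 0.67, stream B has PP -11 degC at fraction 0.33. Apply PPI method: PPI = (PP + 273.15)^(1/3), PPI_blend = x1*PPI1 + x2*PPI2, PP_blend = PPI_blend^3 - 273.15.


PPI_1 = (-13 + 273.15)^(1/3) = 6.383731
PPI_2 = (-11 + 273.15)^(1/3) = 6.400049
PPI_blend = 0.67 * 6.383731 + 0.33 * 6.400049 = 6.389116
PP_blend = 6.389116^3 - 273.15 = 260.8088 - 273.15 = -12.34

-12.34 degC


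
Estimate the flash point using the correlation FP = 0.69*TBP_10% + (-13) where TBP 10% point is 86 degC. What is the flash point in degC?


FP = 0.69 * 86 + (-13) = 46.34

46.34 degC
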